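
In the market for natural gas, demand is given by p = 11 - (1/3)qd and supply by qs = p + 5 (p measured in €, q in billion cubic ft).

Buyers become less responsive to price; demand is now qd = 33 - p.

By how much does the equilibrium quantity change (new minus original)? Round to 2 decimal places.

Initially, 33 - 3p = p + 5, so 28 = 4p and p = 7, q = 12.
With the change applied: demand qd = 33 - p, supply qs = p + 5.
Equate the new curves: 33 - p = p + 5, giving 28 = 2p, p = 14, q = 19.
Δq = 19 − 12 = +7.00.

+7.00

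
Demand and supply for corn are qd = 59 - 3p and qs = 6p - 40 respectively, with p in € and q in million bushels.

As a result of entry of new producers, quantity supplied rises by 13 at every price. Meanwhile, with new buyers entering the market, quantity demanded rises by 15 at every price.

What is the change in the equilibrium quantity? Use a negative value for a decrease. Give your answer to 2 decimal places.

Original equilibrium: 59 - 3p = 6p - 40 gives 99 = 9p, so p = 11 and q = 26.
With the change applied: demand qd = 74 - 3p, supply qs = 6p - 27.
Setting them equal: 74 - 3p = 6p - 27 → 101 = 9p, so p = 101/9 ≈ 11.2222 and q = 121/3 ≈ 40.3333.
Δq = 40.3333 − 26 = +14.33.

+14.33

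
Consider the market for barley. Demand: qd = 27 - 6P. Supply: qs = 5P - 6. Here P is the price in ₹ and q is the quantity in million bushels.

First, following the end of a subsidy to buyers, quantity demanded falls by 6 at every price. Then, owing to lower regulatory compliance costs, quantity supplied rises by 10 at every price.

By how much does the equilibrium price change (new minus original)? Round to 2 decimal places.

-1.45

Initially, 27 - 6P = 5P - 6, so 33 = 11P and P = 3, q = 9.
After the shift, demand is qd = 21 - 6P and supply is qs = 5P + 4.
Clearing the new market: 21 - 6P = 5P + 4, so P = 17/11 ≈ 1.5455 and q = 129/11 ≈ 11.7273.
ΔP = 1.5455 − 3 = -1.45.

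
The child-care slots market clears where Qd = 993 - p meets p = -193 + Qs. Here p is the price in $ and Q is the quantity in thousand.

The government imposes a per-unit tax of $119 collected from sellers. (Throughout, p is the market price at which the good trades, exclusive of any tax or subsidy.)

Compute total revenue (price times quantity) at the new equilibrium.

245143.25

Original equilibrium: 993 - p = p + 193 gives 800 = 2p, so p = 400 and Q = 593.
Since sellers keep the price net of the tax, the effective supply curve becomes Qs = p + 74.
Clearing the new market: 993 - p = p + 74, so p = 459.5 and Q = 533.5.
New expenditure = 459.5 × 533.5 = 245143.25.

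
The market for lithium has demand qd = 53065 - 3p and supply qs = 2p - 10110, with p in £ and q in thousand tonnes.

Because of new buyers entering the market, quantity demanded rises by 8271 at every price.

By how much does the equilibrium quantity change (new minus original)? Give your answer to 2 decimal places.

+3308.40

Before the shock: 53065 - 3p = 2p - 10110 ⇒ 63175 = 5p ⇒ p = 12635, q = 15160.
The new curves are qd = 61336 - 3p (demand) and qs = 2p - 10110 (supply).
Equate the new curves: 61336 - 3p = 2p - 10110, giving 71446 = 5p, p = 14289.2, q = 18468.4.
Δq = 18468.4 − 15160 = +3308.40.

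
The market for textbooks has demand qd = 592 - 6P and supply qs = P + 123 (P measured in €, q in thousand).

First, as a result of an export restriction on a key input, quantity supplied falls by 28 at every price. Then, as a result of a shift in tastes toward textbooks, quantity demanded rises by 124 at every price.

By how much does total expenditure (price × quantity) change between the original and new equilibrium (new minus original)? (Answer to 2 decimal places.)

Before the shock: 592 - 6P = P + 123 ⇒ 469 = 7P ⇒ P = 67, q = 190.
The shock moves the curves to qd = 716 - 6P and qs = P + 95.
New equilibrium: 716 - 6P = P + 95 ⇒ 621 = 7P ⇒ P = 621/7 ≈ 88.7143, q = 1286/7 ≈ 183.7143.
Expenditure moves from 67×190 = 12730 to 88.7143×183.7143 = 16298.0816; change = +3568.08.

+3568.08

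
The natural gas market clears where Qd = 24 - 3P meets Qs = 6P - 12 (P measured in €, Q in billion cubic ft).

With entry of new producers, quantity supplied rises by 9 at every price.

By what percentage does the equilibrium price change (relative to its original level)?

Original equilibrium: 24 - 3P = 6P - 12 gives 36 = 9P, so P = 4 and Q = 12.
After the shift, demand is Qd = 24 - 3P and supply is Qs = 6P - 3.
Clearing the new market: 24 - 3P = 6P - 3, so P = 3 and Q = 15.
%ΔP = (3 − 4) / 4 × 100 = -25%.

-25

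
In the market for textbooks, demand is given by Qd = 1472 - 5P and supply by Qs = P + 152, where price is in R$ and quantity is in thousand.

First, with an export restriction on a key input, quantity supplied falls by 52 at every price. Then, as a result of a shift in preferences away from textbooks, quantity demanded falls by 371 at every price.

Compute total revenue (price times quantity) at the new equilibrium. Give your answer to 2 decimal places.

Solve the original market: 1472 - 5P = P + 152, hence P = 220 and Q = 372.
The new curves are Qd = 1101 - 5P (demand) and Qs = P + 100 (supply).
Clearing the new market: 1101 - 5P = P + 100, so P = 1001/6 ≈ 166.8333 and Q = 1601/6 ≈ 266.8333.
New expenditure = 166.8333 × 266.8333 = 44516.69.

44516.69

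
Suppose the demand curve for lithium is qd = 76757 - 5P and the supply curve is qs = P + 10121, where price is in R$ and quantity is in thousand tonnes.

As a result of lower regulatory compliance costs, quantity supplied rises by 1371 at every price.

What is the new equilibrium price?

Solve the original market: 76757 - 5P = P + 10121, hence P = 11106 and q = 21227.
The shock moves the curves to qd = 76757 - 5P and qs = P + 11492.
Clearing the new market: 76757 - 5P = P + 11492, so P = 10877.5 and q = 22369.5.

10877.5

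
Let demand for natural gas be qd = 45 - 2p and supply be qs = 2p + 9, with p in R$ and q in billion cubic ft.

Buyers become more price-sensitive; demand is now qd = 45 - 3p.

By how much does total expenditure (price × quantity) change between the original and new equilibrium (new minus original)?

-74.52

Original equilibrium: 45 - 2p = 2p + 9 gives 36 = 4p, so p = 9 and q = 27.
After the shift, demand is qd = 45 - 3p and supply is qs = 2p + 9.
Clearing the new market: 45 - 3p = 2p + 9, so p = 7.2 and q = 23.4.
Expenditure moves from 9×27 = 243 to 7.2×23.4 = 168.48; change = -74.52.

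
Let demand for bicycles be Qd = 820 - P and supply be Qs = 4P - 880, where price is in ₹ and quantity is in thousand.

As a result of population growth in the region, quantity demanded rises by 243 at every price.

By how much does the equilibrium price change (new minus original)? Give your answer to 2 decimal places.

+48.60

Solve the original market: 820 - P = 4P - 880, hence P = 340 and Q = 480.
The new curves are Qd = 1063 - P (demand) and Qs = 4P - 880 (supply).
Clearing the new market: 1063 - P = 4P - 880, so P = 388.6 and Q = 674.4.
ΔP = 388.6 − 340 = +48.60.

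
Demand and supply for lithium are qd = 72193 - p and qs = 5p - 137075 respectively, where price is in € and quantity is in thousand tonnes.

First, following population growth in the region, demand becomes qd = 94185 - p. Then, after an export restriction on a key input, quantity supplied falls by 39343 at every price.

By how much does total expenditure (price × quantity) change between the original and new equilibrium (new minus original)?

+912262922.25

Before the shock: 72193 - p = 5p - 137075 ⇒ 209268 = 6p ⇒ p = 34878, q = 37315.
The shock moves the curves to qd = 94185 - p and qs = 5p - 176418.
New equilibrium: 94185 - p = 5p - 176418 ⇒ 270603 = 6p ⇒ p = 45100.5, q = 49084.5.
Expenditure moves from 34878×37315 = 1301472570 to 45100.5×49084.5 = 2213735492.25; change = +912262922.25.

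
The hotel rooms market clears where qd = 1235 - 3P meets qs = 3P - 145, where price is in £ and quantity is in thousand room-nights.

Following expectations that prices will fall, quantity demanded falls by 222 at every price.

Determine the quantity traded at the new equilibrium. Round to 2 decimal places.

434.00

Solve the original market: 1235 - 3P = 3P - 145, hence P = 230 and q = 545.
The shock moves the curves to qd = 1013 - 3P and qs = 3P - 145.
New equilibrium: 1013 - 3P = 3P - 145 ⇒ 1158 = 6P ⇒ P = 193, q = 434.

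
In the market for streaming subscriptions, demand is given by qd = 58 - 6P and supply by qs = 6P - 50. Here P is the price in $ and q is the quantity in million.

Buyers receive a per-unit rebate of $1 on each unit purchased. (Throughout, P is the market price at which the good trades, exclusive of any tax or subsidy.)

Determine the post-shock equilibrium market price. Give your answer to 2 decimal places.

9.50

Before the shock: 58 - 6P = 6P - 50 ⇒ 108 = 12P ⇒ P = 9, q = 4.
Since buyers' out-of-pocket price is the market price minus the rebate, the effective demand curve becomes qd = 64 - 6P.
Equate the new curves: 64 - 6P = 6P - 50, giving 114 = 12P, P = 9.5, q = 7.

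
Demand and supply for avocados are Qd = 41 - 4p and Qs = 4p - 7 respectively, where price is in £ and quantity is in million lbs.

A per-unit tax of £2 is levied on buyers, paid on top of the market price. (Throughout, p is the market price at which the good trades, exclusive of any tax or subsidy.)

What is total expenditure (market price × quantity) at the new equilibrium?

Solve the original market: 41 - 4p = 4p - 7, hence p = 6 and Q = 17.
Since buyers pay the price plus the tax, the effective demand curve becomes Qd = 33 - 4p.
Clearing the new market: 33 - 4p = 4p - 7, so p = 5 and Q = 13.
New expenditure = 5 × 13 = 65.

65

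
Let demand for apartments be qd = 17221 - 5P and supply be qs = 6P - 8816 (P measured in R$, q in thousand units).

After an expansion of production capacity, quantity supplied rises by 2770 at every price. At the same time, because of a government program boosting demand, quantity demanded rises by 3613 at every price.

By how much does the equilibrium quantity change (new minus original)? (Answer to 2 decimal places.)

Before the shock: 17221 - 5P = 6P - 8816 ⇒ 26037 = 11P ⇒ P = 2367, q = 5386.
After the shift, demand is qd = 20834 - 5P and supply is qs = 6P - 6046.
Equate the new curves: 20834 - 5P = 6P - 6046, giving 26880 = 11P, P = 26880/11 ≈ 2443.6364, q = 94774/11 ≈ 8615.8182.
Δq = 8615.8182 − 5386 = +3229.82.

+3229.82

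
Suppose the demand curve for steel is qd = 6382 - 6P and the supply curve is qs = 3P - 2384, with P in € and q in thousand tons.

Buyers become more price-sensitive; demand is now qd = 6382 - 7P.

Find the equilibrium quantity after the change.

Original equilibrium: 6382 - 6P = 3P - 2384 gives 8766 = 9P, so P = 974 and q = 538.
The shock moves the curves to qd = 6382 - 7P and qs = 3P - 2384.
New equilibrium: 6382 - 7P = 3P - 2384 ⇒ 8766 = 10P ⇒ P = 876.6, q = 245.8.

245.8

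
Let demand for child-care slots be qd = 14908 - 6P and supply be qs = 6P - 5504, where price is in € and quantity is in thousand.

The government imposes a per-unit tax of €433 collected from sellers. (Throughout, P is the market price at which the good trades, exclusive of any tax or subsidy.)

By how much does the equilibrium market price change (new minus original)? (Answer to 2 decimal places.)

+216.50

Solve the original market: 14908 - 6P = 6P - 5504, hence P = 1701 and q = 4702.
Since sellers keep the price net of the tax, the effective supply curve becomes qs = 6P - 8102.
New equilibrium: 14908 - 6P = 6P - 8102 ⇒ 23010 = 12P ⇒ P = 1917.5, q = 3403.
ΔP = 1917.5 − 1701 = +216.50.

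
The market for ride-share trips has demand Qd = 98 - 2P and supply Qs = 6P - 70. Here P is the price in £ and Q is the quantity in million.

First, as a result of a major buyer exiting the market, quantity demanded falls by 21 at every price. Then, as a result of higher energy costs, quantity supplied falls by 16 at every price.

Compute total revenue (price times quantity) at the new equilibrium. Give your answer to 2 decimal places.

Before the shock: 98 - 2P = 6P - 70 ⇒ 168 = 8P ⇒ P = 21, Q = 56.
The new curves are Qd = 77 - 2P (demand) and Qs = 6P - 86 (supply).
Clearing the new market: 77 - 2P = 6P - 86, so P = 20.375 and Q = 36.25.
New expenditure = 20.375 × 36.25 = 738.59.

738.59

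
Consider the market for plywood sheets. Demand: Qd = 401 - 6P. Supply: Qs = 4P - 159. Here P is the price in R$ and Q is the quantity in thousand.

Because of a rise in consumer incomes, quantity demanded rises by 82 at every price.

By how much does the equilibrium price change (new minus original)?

Original equilibrium: 401 - 6P = 4P - 159 gives 560 = 10P, so P = 56 and Q = 65.
After the shift, demand is Qd = 483 - 6P and supply is Qs = 4P - 159.
Setting them equal: 483 - 6P = 4P - 159 → 642 = 10P, so P = 64.2 and Q = 97.8.
ΔP = 64.2 − 56 = +8.2.

+8.2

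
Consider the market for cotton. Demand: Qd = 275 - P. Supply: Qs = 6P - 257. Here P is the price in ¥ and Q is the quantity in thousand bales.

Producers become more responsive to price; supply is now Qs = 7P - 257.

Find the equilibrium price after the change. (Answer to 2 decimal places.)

66.50

Initially, 275 - P = 6P - 257, so 532 = 7P and P = 76, Q = 199.
After the shift, demand is Qd = 275 - P and supply is Qs = 7P - 257.
New equilibrium: 275 - P = 7P - 257 ⇒ 532 = 8P ⇒ P = 66.5, Q = 208.5.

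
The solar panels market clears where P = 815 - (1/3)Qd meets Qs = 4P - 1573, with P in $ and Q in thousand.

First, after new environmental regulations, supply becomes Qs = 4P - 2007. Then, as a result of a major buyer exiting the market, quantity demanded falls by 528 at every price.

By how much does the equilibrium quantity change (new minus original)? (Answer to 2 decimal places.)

Before the shock: 2445 - 3P = 4P - 1573 ⇒ 4018 = 7P ⇒ P = 574, Q = 723.
The new curves are Qd = 1917 - 3P (demand) and Qs = 4P - 2007 (supply).
Setting them equal: 1917 - 3P = 4P - 2007 → 3924 = 7P, so P = 3924/7 ≈ 560.5714 and Q = 1647/7 ≈ 235.2857.
ΔQ = 235.2857 − 723 = -487.71.

-487.71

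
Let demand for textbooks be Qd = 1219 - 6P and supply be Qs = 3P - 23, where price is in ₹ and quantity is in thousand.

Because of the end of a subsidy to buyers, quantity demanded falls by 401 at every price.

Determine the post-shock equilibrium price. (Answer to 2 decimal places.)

93.44

Solve the original market: 1219 - 6P = 3P - 23, hence P = 138 and Q = 391.
With the change applied: demand Qd = 818 - 6P, supply Qs = 3P - 23.
Setting them equal: 818 - 6P = 3P - 23 → 841 = 9P, so P = 841/9 ≈ 93.4444 and Q = 772/3 ≈ 257.3333.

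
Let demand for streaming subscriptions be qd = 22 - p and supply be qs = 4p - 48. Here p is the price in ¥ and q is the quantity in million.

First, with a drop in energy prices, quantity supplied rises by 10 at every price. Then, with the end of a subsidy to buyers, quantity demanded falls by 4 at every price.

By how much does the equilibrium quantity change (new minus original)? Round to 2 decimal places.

-1.20

Initially, 22 - p = 4p - 48, so 70 = 5p and p = 14, q = 8.
After the shift, demand is qd = 18 - p and supply is qs = 4p - 38.
Setting them equal: 18 - p = 4p - 38 → 56 = 5p, so p = 11.2 and q = 6.8.
Δq = 6.8 − 8 = -1.20.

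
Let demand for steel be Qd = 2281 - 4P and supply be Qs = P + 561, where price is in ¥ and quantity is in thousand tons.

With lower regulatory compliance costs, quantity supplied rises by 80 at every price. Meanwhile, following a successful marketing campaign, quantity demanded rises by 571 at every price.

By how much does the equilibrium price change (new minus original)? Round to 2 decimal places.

+98.20

Original equilibrium: 2281 - 4P = P + 561 gives 1720 = 5P, so P = 344 and Q = 905.
The shock moves the curves to Qd = 2852 - 4P and Qs = P + 641.
Equate the new curves: 2852 - 4P = P + 641, giving 2211 = 5P, P = 442.2, Q = 1083.2.
ΔP = 442.2 − 344 = +98.20.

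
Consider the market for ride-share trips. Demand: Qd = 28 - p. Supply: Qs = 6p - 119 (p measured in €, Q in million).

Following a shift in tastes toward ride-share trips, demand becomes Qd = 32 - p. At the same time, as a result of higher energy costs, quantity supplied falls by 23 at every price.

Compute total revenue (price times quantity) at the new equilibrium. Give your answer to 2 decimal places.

177.55

Initially, 28 - p = 6p - 119, so 147 = 7p and p = 21, Q = 7.
The shock moves the curves to Qd = 32 - p and Qs = 6p - 142.
Setting them equal: 32 - p = 6p - 142 → 174 = 7p, so p = 174/7 ≈ 24.8571 and Q = 50/7 ≈ 7.1429.
New expenditure = 24.8571 × 7.1429 = 177.55.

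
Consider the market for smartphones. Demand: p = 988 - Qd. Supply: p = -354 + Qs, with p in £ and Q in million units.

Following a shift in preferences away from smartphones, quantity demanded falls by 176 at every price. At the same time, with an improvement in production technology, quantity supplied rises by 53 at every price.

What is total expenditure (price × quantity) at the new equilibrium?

123423.75

Solve the original market: 988 - p = p + 354, hence p = 317 and Q = 671.
After the shift, demand is Qd = 812 - p and supply is Qs = p + 407.
Equate the new curves: 812 - p = p + 407, giving 405 = 2p, p = 202.5, Q = 609.5.
New expenditure = 202.5 × 609.5 = 123423.75.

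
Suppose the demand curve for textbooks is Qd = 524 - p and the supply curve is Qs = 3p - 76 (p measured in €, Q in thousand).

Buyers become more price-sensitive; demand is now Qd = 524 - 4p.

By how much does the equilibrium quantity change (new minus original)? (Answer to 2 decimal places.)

-192.86

Solve the original market: 524 - p = 3p - 76, hence p = 150 and Q = 374.
The new curves are Qd = 524 - 4p (demand) and Qs = 3p - 76 (supply).
New equilibrium: 524 - 4p = 3p - 76 ⇒ 600 = 7p ⇒ p = 600/7 ≈ 85.7143, Q = 1268/7 ≈ 181.1429.
ΔQ = 181.1429 − 374 = -192.86.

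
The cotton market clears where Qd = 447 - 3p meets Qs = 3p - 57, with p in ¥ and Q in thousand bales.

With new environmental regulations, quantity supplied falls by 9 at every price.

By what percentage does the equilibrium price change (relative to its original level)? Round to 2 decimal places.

+1.79

Initially, 447 - 3p = 3p - 57, so 504 = 6p and p = 84, Q = 195.
After the shift, demand is Qd = 447 - 3p and supply is Qs = 3p - 66.
Equate the new curves: 447 - 3p = 3p - 66, giving 513 = 6p, p = 85.5, Q = 190.5.
%Δp = (85.5 − 84) / 84 × 100 = +1.79%.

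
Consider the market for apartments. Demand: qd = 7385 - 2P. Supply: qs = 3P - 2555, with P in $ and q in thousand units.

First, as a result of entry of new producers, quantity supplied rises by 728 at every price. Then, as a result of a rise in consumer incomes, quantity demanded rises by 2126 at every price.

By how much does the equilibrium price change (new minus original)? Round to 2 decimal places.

Before the shock: 7385 - 2P = 3P - 2555 ⇒ 9940 = 5P ⇒ P = 1988, q = 3409.
After the shift, demand is qd = 9511 - 2P and supply is qs = 3P - 1827.
Setting them equal: 9511 - 2P = 3P - 1827 → 11338 = 5P, so P = 2267.6 and q = 4975.8.
ΔP = 2267.6 − 1988 = +279.60.

+279.60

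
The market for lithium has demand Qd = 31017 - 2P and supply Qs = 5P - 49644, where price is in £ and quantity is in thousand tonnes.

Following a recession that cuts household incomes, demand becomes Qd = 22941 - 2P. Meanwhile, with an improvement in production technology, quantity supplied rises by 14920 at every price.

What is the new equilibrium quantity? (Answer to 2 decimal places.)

6465.29

Initially, 31017 - 2P = 5P - 49644, so 80661 = 7P and P = 11523, Q = 7971.
The new curves are Qd = 22941 - 2P (demand) and Qs = 5P - 34724 (supply).
Setting them equal: 22941 - 2P = 5P - 34724 → 57665 = 7P, so P = 57665/7 ≈ 8237.8571 and Q = 45257/7 ≈ 6465.2857.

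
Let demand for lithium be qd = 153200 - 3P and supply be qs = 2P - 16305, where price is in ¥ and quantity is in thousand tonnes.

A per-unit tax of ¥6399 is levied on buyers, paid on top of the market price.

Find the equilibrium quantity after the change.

Before the shock: 153200 - 3P = 2P - 16305 ⇒ 169505 = 5P ⇒ P = 33901, q = 51497.
Since buyers pay the price plus the tax, the effective demand curve becomes qd = 134003 - 3P.
Equate the new curves: 134003 - 3P = 2P - 16305, giving 150308 = 5P, P = 30061.6, q = 43818.2.

43818.2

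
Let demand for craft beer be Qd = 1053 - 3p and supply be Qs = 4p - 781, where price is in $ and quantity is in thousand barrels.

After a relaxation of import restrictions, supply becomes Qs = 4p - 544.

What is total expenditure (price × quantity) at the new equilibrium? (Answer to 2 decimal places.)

84086.94

Original equilibrium: 1053 - 3p = 4p - 781 gives 1834 = 7p, so p = 262 and Q = 267.
With the change applied: demand Qd = 1053 - 3p, supply Qs = 4p - 544.
Equate the new curves: 1053 - 3p = 4p - 544, giving 1597 = 7p, p = 1597/7 ≈ 228.1429, Q = 2580/7 ≈ 368.5714.
New expenditure = 228.1429 × 368.5714 = 84086.94.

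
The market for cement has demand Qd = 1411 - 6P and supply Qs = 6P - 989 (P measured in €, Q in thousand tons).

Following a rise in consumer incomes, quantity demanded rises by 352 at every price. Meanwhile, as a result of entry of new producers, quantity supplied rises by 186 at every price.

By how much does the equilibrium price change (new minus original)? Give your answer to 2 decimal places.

Solve the original market: 1411 - 6P = 6P - 989, hence P = 200 and Q = 211.
After the shift, demand is Qd = 1763 - 6P and supply is Qs = 6P - 803.
Equate the new curves: 1763 - 6P = 6P - 803, giving 2566 = 12P, P = 1283/6 ≈ 213.8333, Q = 480.
ΔP = 213.8333 − 200 = +13.83.

+13.83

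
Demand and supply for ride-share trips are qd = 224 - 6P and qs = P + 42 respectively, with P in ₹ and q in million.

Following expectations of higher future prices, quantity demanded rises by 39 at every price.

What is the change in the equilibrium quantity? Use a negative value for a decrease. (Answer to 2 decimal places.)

+5.57

Initially, 224 - 6P = P + 42, so 182 = 7P and P = 26, q = 68.
The new curves are qd = 263 - 6P (demand) and qs = P + 42 (supply).
New equilibrium: 263 - 6P = P + 42 ⇒ 221 = 7P ⇒ P = 221/7 ≈ 31.5714, q = 515/7 ≈ 73.5714.
Δq = 73.5714 − 68 = +5.57.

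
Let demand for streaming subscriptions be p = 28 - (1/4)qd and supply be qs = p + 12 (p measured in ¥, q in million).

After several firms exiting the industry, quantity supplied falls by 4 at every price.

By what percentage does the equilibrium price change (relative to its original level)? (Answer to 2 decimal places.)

+4.00

Before the shock: 112 - 4p = p + 12 ⇒ 100 = 5p ⇒ p = 20, q = 32.
The shock moves the curves to qd = 112 - 4p and qs = p + 8.
Equate the new curves: 112 - 4p = p + 8, giving 104 = 5p, p = 20.8, q = 28.8.
%Δp = (20.8 − 20) / 20 × 100 = +4.00%.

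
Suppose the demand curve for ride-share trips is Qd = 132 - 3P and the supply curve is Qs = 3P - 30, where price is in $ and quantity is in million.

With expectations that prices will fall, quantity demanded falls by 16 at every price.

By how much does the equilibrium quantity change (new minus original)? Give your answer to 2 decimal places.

Solve the original market: 132 - 3P = 3P - 30, hence P = 27 and Q = 51.
The new curves are Qd = 116 - 3P (demand) and Qs = 3P - 30 (supply).
Equate the new curves: 116 - 3P = 3P - 30, giving 146 = 6P, P = 73/3 ≈ 24.3333, Q = 43.
ΔQ = 43 − 51 = -8.00.

-8.00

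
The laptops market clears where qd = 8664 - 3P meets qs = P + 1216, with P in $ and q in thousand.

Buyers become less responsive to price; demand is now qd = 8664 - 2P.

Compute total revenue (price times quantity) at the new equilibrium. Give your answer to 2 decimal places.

9182556.44

Before the shock: 8664 - 3P = P + 1216 ⇒ 7448 = 4P ⇒ P = 1862, q = 3078.
The new curves are qd = 8664 - 2P (demand) and qs = P + 1216 (supply).
Setting them equal: 8664 - 2P = P + 1216 → 7448 = 3P, so P = 7448/3 ≈ 2482.6667 and q = 11096/3 ≈ 3698.6667.
New expenditure = 2482.6667 × 3698.6667 = 9182556.44.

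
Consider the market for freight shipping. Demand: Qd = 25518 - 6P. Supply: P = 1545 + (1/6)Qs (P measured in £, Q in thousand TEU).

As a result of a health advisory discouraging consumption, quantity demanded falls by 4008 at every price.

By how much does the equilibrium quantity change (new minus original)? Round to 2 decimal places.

Before the shock: 25518 - 6P = 6P - 9270 ⇒ 34788 = 12P ⇒ P = 2899, Q = 8124.
After the shift, demand is Qd = 21510 - 6P and supply is Qs = 6P - 9270.
Equate the new curves: 21510 - 6P = 6P - 9270, giving 30780 = 12P, P = 2565, Q = 6120.
ΔQ = 6120 − 8124 = -2004.00.

-2004.00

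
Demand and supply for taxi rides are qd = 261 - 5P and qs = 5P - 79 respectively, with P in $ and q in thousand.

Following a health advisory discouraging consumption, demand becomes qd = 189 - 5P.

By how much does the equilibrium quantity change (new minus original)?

Solve the original market: 261 - 5P = 5P - 79, hence P = 34 and q = 91.
With the change applied: demand qd = 189 - 5P, supply qs = 5P - 79.
Clearing the new market: 189 - 5P = 5P - 79, so P = 26.8 and q = 55.
Δq = 55 − 91 = -36.

-36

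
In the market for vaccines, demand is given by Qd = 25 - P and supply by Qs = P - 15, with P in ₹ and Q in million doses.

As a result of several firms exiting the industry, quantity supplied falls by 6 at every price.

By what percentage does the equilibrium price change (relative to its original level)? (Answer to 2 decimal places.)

Before the shock: 25 - P = P - 15 ⇒ 40 = 2P ⇒ P = 20, Q = 5.
With the change applied: demand Qd = 25 - P, supply Qs = P - 21.
New equilibrium: 25 - P = P - 21 ⇒ 46 = 2P ⇒ P = 23, Q = 2.
%ΔP = (23 − 20) / 20 × 100 = +15.00%.

+15.00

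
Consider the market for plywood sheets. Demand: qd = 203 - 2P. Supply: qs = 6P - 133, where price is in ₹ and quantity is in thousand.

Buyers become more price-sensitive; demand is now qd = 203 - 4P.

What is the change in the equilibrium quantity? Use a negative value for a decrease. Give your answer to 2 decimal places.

-50.40

Solve the original market: 203 - 2P = 6P - 133, hence P = 42 and q = 119.
The new curves are qd = 203 - 4P (demand) and qs = 6P - 133 (supply).
Setting them equal: 203 - 4P = 6P - 133 → 336 = 10P, so P = 33.6 and q = 68.6.
Δq = 68.6 − 119 = -50.40.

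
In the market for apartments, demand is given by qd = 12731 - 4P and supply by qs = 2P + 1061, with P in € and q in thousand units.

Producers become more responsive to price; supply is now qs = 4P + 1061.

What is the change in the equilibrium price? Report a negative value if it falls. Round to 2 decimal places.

-486.25

Before the shock: 12731 - 4P = 2P + 1061 ⇒ 11670 = 6P ⇒ P = 1945, q = 4951.
The new curves are qd = 12731 - 4P (demand) and qs = 4P + 1061 (supply).
Equate the new curves: 12731 - 4P = 4P + 1061, giving 11670 = 8P, P = 1458.75, q = 6896.
ΔP = 1458.75 − 1945 = -486.25.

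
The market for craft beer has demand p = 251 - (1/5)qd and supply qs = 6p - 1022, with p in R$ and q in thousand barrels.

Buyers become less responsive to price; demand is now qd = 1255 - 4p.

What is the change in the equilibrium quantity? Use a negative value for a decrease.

Original equilibrium: 1255 - 5p = 6p - 1022 gives 2277 = 11p, so p = 207 and q = 220.
The new curves are qd = 1255 - 4p (demand) and qs = 6p - 1022 (supply).
Clearing the new market: 1255 - 4p = 6p - 1022, so p = 227.7 and q = 344.2.
Δq = 344.2 − 220 = +124.2.

+124.2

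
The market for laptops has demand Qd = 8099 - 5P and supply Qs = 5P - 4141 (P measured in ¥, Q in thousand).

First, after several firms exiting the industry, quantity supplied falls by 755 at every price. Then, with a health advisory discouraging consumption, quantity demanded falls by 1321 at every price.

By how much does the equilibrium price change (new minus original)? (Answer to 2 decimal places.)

-56.60

Before the shock: 8099 - 5P = 5P - 4141 ⇒ 12240 = 10P ⇒ P = 1224, Q = 1979.
After the shift, demand is Qd = 6778 - 5P and supply is Qs = 5P - 4896.
Setting them equal: 6778 - 5P = 5P - 4896 → 11674 = 10P, so P = 1167.4 and Q = 941.
ΔP = 1167.4 − 1224 = -56.60.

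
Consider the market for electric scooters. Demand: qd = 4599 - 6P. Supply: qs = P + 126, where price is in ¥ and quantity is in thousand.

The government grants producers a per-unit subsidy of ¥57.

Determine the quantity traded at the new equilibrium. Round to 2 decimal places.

813.86

Solve the original market: 4599 - 6P = P + 126, hence P = 639 and q = 765.
Since sellers receive the price plus the subsidy, the effective supply curve becomes qs = P + 183.
New equilibrium: 4599 - 6P = P + 183 ⇒ 4416 = 7P ⇒ P = 4416/7 ≈ 630.8571, q = 5697/7 ≈ 813.8571.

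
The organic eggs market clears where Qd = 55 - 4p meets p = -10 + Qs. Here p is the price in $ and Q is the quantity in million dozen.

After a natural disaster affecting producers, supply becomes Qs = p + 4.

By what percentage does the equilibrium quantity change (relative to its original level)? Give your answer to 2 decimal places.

-25.26

Original equilibrium: 55 - 4p = p + 10 gives 45 = 5p, so p = 9 and Q = 19.
The shock moves the curves to Qd = 55 - 4p and Qs = p + 4.
New equilibrium: 55 - 4p = p + 4 ⇒ 51 = 5p ⇒ p = 10.2, Q = 14.2.
%ΔQ = (14.2 − 19) / 19 × 100 = -25.26%.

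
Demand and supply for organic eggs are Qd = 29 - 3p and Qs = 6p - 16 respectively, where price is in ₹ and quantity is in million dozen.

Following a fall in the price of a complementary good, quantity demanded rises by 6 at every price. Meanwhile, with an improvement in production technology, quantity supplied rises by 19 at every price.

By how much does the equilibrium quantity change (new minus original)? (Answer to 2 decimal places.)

+10.33

Original equilibrium: 29 - 3p = 6p - 16 gives 45 = 9p, so p = 5 and Q = 14.
The new curves are Qd = 35 - 3p (demand) and Qs = 6p + 3 (supply).
Clearing the new market: 35 - 3p = 6p + 3, so p = 32/9 ≈ 3.5556 and Q = 73/3 ≈ 24.3333.
ΔQ = 24.3333 − 14 = +10.33.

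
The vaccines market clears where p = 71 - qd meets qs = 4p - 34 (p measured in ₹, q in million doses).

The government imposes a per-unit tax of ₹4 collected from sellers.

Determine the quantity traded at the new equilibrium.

46.8

Before the shock: 71 - p = 4p - 34 ⇒ 105 = 5p ⇒ p = 21, q = 50.
Since sellers keep the price net of the tax, the effective supply curve becomes qs = 4p - 50.
New equilibrium: 71 - p = 4p - 50 ⇒ 121 = 5p ⇒ p = 24.2, q = 46.8.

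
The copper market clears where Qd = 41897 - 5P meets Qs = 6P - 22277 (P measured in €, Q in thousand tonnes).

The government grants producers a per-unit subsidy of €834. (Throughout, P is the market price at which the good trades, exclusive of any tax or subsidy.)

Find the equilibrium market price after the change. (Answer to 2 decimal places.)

5379.09

Before the shock: 41897 - 5P = 6P - 22277 ⇒ 64174 = 11P ⇒ P = 5834, Q = 12727.
Since sellers receive the price plus the subsidy, the effective supply curve becomes Qs = 6P - 17273.
Clearing the new market: 41897 - 5P = 6P - 17273, so P = 59170/11 ≈ 5379.0909 and Q = 165017/11 ≈ 15001.5455.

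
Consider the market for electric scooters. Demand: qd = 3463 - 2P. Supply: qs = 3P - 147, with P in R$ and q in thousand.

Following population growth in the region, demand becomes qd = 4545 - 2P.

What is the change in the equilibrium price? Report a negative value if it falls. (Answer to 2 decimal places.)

+216.40

Solve the original market: 3463 - 2P = 3P - 147, hence P = 722 and q = 2019.
With the change applied: demand qd = 4545 - 2P, supply qs = 3P - 147.
Clearing the new market: 4545 - 2P = 3P - 147, so P = 938.4 and q = 2668.2.
ΔP = 938.4 − 722 = +216.40.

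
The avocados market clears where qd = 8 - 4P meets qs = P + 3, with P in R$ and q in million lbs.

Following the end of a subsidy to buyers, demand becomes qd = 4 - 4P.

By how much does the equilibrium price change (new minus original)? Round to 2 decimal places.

Original equilibrium: 8 - 4P = P + 3 gives 5 = 5P, so P = 1 and q = 4.
With the change applied: demand qd = 4 - 4P, supply qs = P + 3.
New equilibrium: 4 - 4P = P + 3 ⇒ 1 = 5P ⇒ P = 0.2, q = 3.2.
ΔP = 0.2 − 1 = -0.80.

-0.80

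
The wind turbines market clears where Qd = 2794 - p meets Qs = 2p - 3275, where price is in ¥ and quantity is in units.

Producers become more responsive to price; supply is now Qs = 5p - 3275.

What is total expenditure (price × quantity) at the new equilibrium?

1802998.75

Solve the original market: 2794 - p = 2p - 3275, hence p = 2023 and Q = 771.
After the shift, demand is Qd = 2794 - p and supply is Qs = 5p - 3275.
Setting them equal: 2794 - p = 5p - 3275 → 6069 = 6p, so p = 1011.5 and Q = 1782.5.
New expenditure = 1011.5 × 1782.5 = 1802998.75.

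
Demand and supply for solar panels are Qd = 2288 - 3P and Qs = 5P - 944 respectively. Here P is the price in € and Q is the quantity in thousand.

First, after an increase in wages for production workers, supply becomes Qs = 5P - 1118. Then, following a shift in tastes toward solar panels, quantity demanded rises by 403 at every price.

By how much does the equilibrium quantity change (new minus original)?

Before the shock: 2288 - 3P = 5P - 944 ⇒ 3232 = 8P ⇒ P = 404, Q = 1076.
The shock moves the curves to Qd = 2691 - 3P and Qs = 5P - 1118.
Equate the new curves: 2691 - 3P = 5P - 1118, giving 3809 = 8P, P = 476.125, Q = 1262.625.
ΔQ = 1262.625 − 1076 = +186.625.

+186.625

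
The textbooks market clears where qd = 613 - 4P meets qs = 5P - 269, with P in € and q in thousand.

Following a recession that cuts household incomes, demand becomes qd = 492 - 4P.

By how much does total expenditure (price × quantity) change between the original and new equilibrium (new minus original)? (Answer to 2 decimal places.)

Solve the original market: 613 - 4P = 5P - 269, hence P = 98 and q = 221.
With the change applied: demand qd = 492 - 4P, supply qs = 5P - 269.
Equate the new curves: 492 - 4P = 5P - 269, giving 761 = 9P, P = 761/9 ≈ 84.5556, q = 1384/9 ≈ 153.7778.
Expenditure moves from 98×221 = 21658 to 84.5556×153.7778 = 13002.7654; change = -8655.23.

-8655.23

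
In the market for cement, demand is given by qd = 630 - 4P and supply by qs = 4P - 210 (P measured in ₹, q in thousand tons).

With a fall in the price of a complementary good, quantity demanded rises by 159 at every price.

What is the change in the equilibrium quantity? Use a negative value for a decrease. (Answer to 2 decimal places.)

Original equilibrium: 630 - 4P = 4P - 210 gives 840 = 8P, so P = 105 and q = 210.
The shock moves the curves to qd = 789 - 4P and qs = 4P - 210.
Setting them equal: 789 - 4P = 4P - 210 → 999 = 8P, so P = 124.875 and q = 289.5.
Δq = 289.5 − 210 = +79.50.

+79.50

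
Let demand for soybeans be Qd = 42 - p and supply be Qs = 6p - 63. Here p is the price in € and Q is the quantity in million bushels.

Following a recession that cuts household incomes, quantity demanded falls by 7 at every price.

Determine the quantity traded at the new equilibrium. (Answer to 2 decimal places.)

21.00

Initially, 42 - p = 6p - 63, so 105 = 7p and p = 15, Q = 27.
The new curves are Qd = 35 - p (demand) and Qs = 6p - 63 (supply).
Equate the new curves: 35 - p = 6p - 63, giving 98 = 7p, p = 14, Q = 21.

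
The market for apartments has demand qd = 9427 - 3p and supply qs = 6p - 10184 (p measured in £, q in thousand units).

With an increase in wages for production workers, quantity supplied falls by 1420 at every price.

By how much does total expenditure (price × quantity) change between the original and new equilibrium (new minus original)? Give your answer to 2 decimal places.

-650097.04

Original equilibrium: 9427 - 3p = 6p - 10184 gives 19611 = 9p, so p = 2179 and q = 2890.
The new curves are qd = 9427 - 3p (demand) and qs = 6p - 11604 (supply).
Equate the new curves: 9427 - 3p = 6p - 11604, giving 21031 = 9p, p = 21031/9 ≈ 2336.7778, q = 7250/3 ≈ 2416.6667.
Expenditure moves from 2179×2890 = 6297310 to 2336.7778×2416.6667 = 5647212.9630; change = -650097.04.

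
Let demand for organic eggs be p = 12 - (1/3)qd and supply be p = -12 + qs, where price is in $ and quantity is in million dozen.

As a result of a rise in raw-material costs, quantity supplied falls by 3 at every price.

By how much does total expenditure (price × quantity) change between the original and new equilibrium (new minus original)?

-1.6875

Original equilibrium: 36 - 3p = p + 12 gives 24 = 4p, so p = 6 and q = 18.
With the change applied: demand qd = 36 - 3p, supply qs = p + 9.
New equilibrium: 36 - 3p = p + 9 ⇒ 27 = 4p ⇒ p = 6.75, q = 15.75.
Expenditure moves from 6×18 = 108 to 6.75×15.75 = 106.3125; change = -1.6875.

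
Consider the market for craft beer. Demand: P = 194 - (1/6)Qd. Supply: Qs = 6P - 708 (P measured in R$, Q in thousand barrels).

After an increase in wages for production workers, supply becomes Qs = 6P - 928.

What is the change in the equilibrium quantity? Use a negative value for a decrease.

Before the shock: 1164 - 6P = 6P - 708 ⇒ 1872 = 12P ⇒ P = 156, Q = 228.
The shock moves the curves to Qd = 1164 - 6P and Qs = 6P - 928.
Equate the new curves: 1164 - 6P = 6P - 928, giving 2092 = 12P, P = 523/3 ≈ 174.3333, Q = 118.
ΔQ = 118 − 228 = -110.

-110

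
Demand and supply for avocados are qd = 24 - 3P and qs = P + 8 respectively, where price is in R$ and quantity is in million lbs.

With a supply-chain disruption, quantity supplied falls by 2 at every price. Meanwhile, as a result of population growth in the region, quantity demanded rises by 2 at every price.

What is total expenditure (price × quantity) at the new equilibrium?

55

Initially, 24 - 3P = P + 8, so 16 = 4P and P = 4, q = 12.
The new curves are qd = 26 - 3P (demand) and qs = P + 6 (supply).
New equilibrium: 26 - 3P = P + 6 ⇒ 20 = 4P ⇒ P = 5, q = 11.
New expenditure = 5 × 11 = 55.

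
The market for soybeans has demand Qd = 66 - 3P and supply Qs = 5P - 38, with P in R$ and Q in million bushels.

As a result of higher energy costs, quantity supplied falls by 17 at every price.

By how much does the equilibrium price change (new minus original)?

+2.125

Before the shock: 66 - 3P = 5P - 38 ⇒ 104 = 8P ⇒ P = 13, Q = 27.
After the shift, demand is Qd = 66 - 3P and supply is Qs = 5P - 55.
Clearing the new market: 66 - 3P = 5P - 55, so P = 15.125 and Q = 20.625.
ΔP = 15.125 − 13 = +2.125.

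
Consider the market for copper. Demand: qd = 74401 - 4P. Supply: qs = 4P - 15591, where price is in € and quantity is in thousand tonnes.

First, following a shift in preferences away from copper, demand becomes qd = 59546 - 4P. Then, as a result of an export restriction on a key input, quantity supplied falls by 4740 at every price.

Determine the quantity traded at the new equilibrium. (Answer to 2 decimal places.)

Solve the original market: 74401 - 4P = 4P - 15591, hence P = 11249 and q = 29405.
The new curves are qd = 59546 - 4P (demand) and qs = 4P - 20331 (supply).
Setting them equal: 59546 - 4P = 4P - 20331 → 79877 = 8P, so P = 9984.625 and q = 19607.5.

19607.50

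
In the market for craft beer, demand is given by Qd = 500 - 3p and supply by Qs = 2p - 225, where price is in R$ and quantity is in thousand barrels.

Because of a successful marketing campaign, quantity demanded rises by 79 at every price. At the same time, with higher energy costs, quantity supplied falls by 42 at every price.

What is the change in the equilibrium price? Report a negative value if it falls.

+24.2

Before the shock: 500 - 3p = 2p - 225 ⇒ 725 = 5p ⇒ p = 145, Q = 65.
After the shift, demand is Qd = 579 - 3p and supply is Qs = 2p - 267.
Equate the new curves: 579 - 3p = 2p - 267, giving 846 = 5p, p = 169.2, Q = 71.4.
Δp = 169.2 − 145 = +24.2.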